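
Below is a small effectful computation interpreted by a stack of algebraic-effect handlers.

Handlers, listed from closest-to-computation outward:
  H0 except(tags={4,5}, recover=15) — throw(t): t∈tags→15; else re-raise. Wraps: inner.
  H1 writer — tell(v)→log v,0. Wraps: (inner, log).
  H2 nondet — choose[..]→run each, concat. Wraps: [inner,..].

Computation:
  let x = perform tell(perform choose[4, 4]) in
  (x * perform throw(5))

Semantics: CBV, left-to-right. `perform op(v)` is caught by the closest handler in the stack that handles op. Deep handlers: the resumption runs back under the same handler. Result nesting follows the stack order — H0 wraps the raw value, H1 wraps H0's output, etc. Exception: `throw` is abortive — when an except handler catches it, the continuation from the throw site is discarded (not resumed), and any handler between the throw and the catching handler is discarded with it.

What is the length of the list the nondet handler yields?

Answer: 2

Working:
choose[4, 4] @ H2
  branch[0] choose=4:
    tell(4) @ H1 ⇒ log+=4
    throw(5) @ H0 caught ⇒ 15
    H1 returns (15, (4))
    H2 returns [(15, (4))]
  branch[1] choose=4:
    tell(4) @ H1 ⇒ log+=4
    throw(5) @ H0 caught ⇒ 15
    H1 returns (15, (4))
    H2 returns [(15, (4))]
= [(15, (4)), (15, (4))]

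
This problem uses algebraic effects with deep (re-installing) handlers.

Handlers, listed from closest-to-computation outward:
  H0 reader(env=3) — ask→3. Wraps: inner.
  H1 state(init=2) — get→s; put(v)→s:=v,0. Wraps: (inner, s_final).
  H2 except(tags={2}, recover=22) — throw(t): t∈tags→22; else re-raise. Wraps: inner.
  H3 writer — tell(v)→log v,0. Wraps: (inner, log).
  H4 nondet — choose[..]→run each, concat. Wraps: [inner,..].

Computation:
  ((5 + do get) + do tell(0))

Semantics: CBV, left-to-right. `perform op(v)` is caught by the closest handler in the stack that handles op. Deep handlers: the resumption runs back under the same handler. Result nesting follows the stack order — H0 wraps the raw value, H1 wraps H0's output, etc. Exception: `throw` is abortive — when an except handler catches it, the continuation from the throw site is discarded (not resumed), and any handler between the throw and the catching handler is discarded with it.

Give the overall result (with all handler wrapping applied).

Evaluation trace:
get @ H1 ⇒ 2
tell(0) @ H3 ⇒ log+=0
H0 returns 7
H1 returns (7, 2)
H2 returns (7, 2)
H3 returns ((7, 2), (0))
H4 returns [((7, 2), (0))]
= [((7, 2), (0))]

Answer: [((7, 2), (0))]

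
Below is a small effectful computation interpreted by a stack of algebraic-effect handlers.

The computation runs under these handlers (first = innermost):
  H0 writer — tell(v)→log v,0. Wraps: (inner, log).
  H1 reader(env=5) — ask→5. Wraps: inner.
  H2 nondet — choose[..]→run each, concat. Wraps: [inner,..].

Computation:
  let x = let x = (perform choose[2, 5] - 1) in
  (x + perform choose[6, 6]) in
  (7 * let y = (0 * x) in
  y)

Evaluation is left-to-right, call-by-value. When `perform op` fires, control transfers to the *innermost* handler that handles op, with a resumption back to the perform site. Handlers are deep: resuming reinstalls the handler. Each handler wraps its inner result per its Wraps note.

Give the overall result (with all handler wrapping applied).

Answer: [(0, ()), (0, ()), (0, ()), (0, ())]

Evaluation trace:
choose[2, 5] @ H2
  branch[0] choose=2:
    choose[6, 6] @ H2
      branch[0] choose=6:
        H0 returns (0, ())
        H1 returns (0, ())
        H2 returns [(0, ())]
      branch[1] choose=6:
        H0 returns (0, ())
        H1 returns (0, ())
        H2 returns [(0, ())]
  branch[1] choose=5:
    choose[6, 6] @ H2
      branch[0] choose=6:
        H0 returns (0, ())
        H1 returns (0, ())
        H2 returns [(0, ())]
      branch[1] choose=6:
        H0 returns (0, ())
        H1 returns (0, ())
        H2 returns [(0, ())]
= [(0, ()), (0, ()), (0, ()), (0, ())]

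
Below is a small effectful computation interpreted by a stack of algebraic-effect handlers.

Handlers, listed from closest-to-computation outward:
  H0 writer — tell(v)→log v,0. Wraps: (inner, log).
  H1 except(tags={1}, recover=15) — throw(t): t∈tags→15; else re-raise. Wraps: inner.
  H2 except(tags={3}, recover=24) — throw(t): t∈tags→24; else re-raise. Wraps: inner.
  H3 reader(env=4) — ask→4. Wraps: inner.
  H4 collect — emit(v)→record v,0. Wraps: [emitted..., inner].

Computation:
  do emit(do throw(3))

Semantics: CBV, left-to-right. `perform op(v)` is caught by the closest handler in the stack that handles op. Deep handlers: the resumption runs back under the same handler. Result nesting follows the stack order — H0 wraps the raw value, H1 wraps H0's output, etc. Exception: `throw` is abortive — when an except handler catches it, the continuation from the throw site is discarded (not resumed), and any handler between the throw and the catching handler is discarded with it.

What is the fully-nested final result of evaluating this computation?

Answer: [24]

Step-by-step:
throw(3) @ H1 re-raised
throw(3) @ H2 caught ⇒ 24
H3 returns 24
H4 returns [24]
= [24]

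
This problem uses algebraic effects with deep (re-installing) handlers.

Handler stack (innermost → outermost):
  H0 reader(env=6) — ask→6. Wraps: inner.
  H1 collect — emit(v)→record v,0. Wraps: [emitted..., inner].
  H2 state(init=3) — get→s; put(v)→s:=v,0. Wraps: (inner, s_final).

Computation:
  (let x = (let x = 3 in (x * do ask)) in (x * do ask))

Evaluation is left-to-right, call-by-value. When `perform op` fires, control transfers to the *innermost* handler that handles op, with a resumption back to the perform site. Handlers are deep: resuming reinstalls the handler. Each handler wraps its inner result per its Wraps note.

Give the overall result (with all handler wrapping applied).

Evaluation trace:
ask @ H0 ⇒ 6
ask @ H0 ⇒ 6
H0 returns 108
H1 returns [108]
H2 returns ([108], 3)
= ([108], 3)

Answer: ([108], 3)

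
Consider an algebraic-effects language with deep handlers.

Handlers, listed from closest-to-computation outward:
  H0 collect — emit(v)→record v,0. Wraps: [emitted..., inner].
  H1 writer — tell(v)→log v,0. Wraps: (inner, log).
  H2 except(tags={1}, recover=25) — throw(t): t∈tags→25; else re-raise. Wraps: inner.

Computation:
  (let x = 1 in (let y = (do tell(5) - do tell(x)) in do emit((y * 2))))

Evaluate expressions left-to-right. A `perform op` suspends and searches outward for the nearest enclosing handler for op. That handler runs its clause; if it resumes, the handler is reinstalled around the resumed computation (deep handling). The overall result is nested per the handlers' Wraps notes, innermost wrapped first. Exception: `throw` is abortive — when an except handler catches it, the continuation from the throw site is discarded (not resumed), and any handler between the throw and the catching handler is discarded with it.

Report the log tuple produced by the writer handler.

Step-by-step:
tell(5) @ H1 ⇒ log+=5
tell(1) @ H1 ⇒ log+=1
emit(0) @ H0 ⇒ out+=0
H0 returns [0, 0]
H1 returns ([0, 0], (5, 1))
H2 returns ([0, 0], (5, 1))
= ([0, 0], (5, 1))

Answer: (5, 1)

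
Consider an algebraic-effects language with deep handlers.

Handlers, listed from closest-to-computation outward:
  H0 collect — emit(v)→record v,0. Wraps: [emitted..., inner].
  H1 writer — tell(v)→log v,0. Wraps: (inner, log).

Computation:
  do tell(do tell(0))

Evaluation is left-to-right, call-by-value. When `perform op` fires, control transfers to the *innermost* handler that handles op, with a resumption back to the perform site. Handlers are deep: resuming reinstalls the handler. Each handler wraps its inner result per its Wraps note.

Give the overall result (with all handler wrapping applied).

Answer: ([0], (0, 0))

Step-by-step:
tell(0) @ H1 ⇒ log+=0
tell(0) @ H1 ⇒ log+=0
H0 returns [0]
H1 returns ([0], (0, 0))
= ([0], (0, 0))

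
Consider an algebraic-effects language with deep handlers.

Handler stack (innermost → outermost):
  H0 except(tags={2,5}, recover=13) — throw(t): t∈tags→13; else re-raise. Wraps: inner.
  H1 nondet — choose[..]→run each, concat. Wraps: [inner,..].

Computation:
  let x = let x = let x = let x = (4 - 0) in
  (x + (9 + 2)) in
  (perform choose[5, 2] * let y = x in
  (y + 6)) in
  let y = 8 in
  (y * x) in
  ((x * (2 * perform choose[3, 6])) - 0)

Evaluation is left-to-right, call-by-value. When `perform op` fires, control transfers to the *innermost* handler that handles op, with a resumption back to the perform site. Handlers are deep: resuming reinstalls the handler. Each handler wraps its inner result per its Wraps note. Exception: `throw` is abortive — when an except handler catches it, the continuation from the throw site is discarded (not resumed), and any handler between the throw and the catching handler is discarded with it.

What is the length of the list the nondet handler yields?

Answer: 4

Working:
choose[5, 2] @ H1
  branch[0] choose=5:
    choose[3, 6] @ H1
      branch[0] choose=3:
        H0 returns 5040
        H1 returns [5040]
      branch[1] choose=6:
        H0 returns 10080
        H1 returns [10080]
  branch[1] choose=2:
    choose[3, 6] @ H1
      branch[0] choose=3:
        H0 returns 2016
        H1 returns [2016]
      branch[1] choose=6:
        H0 returns 4032
        H1 returns [4032]
= [5040, 10080, 2016, 4032]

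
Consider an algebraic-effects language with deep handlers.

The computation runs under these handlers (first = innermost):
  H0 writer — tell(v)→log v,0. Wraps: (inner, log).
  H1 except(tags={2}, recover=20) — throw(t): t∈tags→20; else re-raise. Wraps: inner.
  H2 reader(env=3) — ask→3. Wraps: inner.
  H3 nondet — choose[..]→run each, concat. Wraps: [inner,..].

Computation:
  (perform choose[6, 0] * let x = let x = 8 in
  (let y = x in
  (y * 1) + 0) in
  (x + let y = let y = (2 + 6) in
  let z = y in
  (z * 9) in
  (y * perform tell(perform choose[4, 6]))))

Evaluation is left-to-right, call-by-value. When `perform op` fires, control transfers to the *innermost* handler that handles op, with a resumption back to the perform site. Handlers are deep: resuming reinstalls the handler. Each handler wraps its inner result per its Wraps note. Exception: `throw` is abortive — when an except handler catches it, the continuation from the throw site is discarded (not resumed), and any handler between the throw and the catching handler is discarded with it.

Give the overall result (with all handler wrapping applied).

Answer: [(48, (4)), (48, (6)), (0, (4)), (0, (6))]

Working:
choose[6, 0] @ H3
  branch[0] choose=6:
    choose[4, 6] @ H3
      branch[0] choose=4:
        tell(4) @ H0 ⇒ log+=4
        H0 returns (48, (4))
        H1 returns (48, (4))
        H2 returns (48, (4))
        H3 returns [(48, (4))]
      branch[1] choose=6:
        tell(6) @ H0 ⇒ log+=6
        H0 returns (48, (6))
        H1 returns (48, (6))
        H2 returns (48, (6))
        H3 returns [(48, (6))]
  branch[1] choose=0:
    choose[4, 6] @ H3
      branch[0] choose=4:
        tell(4) @ H0 ⇒ log+=4
        H0 returns (0, (4))
        H1 returns (0, (4))
        H2 returns (0, (4))
        H3 returns [(0, (4))]
      branch[1] choose=6:
        tell(6) @ H0 ⇒ log+=6
        H0 returns (0, (6))
        H1 returns (0, (6))
        H2 returns (0, (6))
        H3 returns [(0, (6))]
= [(48, (4)), (48, (6)), (0, (4)), (0, (6))]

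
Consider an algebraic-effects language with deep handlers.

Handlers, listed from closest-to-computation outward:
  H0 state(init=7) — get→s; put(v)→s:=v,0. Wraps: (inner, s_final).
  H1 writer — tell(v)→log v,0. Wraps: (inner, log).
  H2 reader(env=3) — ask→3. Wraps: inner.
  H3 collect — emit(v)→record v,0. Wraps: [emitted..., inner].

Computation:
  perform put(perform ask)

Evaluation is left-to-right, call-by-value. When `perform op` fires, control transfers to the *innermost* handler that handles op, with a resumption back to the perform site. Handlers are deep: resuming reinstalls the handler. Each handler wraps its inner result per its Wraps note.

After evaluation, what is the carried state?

Answer: 3

Working:
ask @ H2 ⇒ 3
put(3) @ H0 ⇒ s:=3
H0 returns (0, 3)
H1 returns ((0, 3), ())
H2 returns ((0, 3), ())
H3 returns [((0, 3), ())]
= [((0, 3), ())]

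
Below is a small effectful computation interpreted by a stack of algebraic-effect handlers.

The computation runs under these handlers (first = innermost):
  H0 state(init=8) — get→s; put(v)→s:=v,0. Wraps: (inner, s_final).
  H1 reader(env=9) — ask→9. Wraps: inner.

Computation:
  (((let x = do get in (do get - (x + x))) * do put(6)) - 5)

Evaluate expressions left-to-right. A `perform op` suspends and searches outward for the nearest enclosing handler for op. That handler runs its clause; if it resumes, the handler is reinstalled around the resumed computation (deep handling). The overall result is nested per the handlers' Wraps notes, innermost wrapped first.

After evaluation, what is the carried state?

Step-by-step:
get @ H0 ⇒ 8
get @ H0 ⇒ 8
put(6) @ H0 ⇒ s:=6
H0 returns (-5, 6)
H1 returns (-5, 6)
= (-5, 6)

Answer: 6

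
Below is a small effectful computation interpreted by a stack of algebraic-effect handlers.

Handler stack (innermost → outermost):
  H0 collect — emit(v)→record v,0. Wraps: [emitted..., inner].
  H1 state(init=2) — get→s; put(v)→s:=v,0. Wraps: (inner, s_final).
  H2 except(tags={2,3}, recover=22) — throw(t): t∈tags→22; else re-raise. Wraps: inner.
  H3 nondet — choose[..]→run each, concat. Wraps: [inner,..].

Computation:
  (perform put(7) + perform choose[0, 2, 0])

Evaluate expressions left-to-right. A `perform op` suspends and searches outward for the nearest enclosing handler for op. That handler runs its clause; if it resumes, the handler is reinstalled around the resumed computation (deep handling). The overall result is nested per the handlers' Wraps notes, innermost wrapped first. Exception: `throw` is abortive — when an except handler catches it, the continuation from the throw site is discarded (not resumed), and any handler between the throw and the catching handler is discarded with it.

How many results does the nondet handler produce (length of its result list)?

Answer: 3

Evaluation trace:
put(7) @ H1 ⇒ s:=7
choose[0, 2, 0] @ H3
  branch[0] choose=0:
    H0 returns [0]
    H1 returns ([0], 7)
    H2 returns ([0], 7)
    H3 returns [([0], 7)]
  branch[1] choose=2:
    H0 returns [2]
    H1 returns ([2], 7)
    H2 returns ([2], 7)
    H3 returns [([2], 7)]
  branch[2] choose=0:
    H0 returns [0]
    H1 returns ([0], 7)
    H2 returns ([0], 7)
    H3 returns [([0], 7)]
= [([0], 7), ([2], 7), ([0], 7)]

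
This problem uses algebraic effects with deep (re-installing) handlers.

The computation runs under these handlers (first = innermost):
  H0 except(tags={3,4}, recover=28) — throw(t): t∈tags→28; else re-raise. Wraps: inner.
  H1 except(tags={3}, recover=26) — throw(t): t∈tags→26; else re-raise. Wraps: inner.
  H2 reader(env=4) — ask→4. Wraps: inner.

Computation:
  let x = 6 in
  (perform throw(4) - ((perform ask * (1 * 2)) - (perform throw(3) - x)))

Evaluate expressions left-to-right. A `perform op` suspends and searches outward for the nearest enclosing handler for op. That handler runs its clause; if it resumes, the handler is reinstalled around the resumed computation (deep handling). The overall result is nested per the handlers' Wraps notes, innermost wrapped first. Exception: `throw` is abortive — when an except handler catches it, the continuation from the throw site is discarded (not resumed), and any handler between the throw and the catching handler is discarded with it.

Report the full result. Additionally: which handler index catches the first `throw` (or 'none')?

Working:
throw(4) @ H0 caught ⇒ 28
H1 returns 28
H2 returns 28
= 28

Answer: 28 ; first throw caught by: H0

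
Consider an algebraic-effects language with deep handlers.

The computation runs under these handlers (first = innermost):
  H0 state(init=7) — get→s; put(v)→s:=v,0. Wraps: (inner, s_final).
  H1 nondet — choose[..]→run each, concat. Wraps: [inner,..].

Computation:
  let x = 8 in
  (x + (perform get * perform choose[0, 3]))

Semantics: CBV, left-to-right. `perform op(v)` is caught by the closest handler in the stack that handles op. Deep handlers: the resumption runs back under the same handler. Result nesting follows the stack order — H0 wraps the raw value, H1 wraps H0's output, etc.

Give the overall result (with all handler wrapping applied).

Evaluation trace:
get @ H0 ⇒ 7
choose[0, 3] @ H1
  branch[0] choose=0:
    H0 returns (8, 7)
    H1 returns [(8, 7)]
  branch[1] choose=3:
    H0 returns (29, 7)
    H1 returns [(29, 7)]
= [(8, 7), (29, 7)]

Answer: [(8, 7), (29, 7)]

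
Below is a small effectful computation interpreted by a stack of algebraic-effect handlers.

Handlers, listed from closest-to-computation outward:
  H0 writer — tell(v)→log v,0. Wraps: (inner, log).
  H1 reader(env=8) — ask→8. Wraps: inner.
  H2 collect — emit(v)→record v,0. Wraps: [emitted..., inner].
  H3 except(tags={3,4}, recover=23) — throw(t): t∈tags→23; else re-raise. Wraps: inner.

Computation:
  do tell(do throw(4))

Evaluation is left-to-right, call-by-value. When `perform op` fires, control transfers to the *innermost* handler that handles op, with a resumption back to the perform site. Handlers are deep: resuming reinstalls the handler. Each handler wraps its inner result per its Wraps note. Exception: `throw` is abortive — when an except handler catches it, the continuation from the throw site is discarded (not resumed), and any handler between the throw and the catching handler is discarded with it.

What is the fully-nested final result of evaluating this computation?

Evaluation trace:
throw(4) @ H3 caught ⇒ 23
= 23

Answer: 23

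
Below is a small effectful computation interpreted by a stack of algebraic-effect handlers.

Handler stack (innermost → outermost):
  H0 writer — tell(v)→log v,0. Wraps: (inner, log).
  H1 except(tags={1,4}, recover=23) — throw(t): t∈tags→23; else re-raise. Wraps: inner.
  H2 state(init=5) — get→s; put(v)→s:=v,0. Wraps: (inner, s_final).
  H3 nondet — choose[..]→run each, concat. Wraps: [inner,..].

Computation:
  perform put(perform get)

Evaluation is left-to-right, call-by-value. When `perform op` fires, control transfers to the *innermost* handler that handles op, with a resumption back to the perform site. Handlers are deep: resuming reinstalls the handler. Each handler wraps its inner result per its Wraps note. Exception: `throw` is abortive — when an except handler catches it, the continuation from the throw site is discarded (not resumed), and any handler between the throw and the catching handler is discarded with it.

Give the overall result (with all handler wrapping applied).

Answer: [((0, ()), 5)]

Working:
get @ H2 ⇒ 5
put(5) @ H2 ⇒ s:=5
H0 returns (0, ())
H1 returns (0, ())
H2 returns ((0, ()), 5)
H3 returns [((0, ()), 5)]
= [((0, ()), 5)]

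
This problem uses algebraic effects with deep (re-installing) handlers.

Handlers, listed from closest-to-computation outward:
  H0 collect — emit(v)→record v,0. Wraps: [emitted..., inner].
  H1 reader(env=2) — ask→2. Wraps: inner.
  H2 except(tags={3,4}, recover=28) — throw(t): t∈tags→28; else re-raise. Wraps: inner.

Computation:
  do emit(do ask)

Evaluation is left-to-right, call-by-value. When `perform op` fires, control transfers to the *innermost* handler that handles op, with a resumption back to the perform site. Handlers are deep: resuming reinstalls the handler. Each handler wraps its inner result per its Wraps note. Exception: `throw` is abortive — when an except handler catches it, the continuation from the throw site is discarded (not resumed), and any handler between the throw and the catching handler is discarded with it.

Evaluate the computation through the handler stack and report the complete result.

Evaluation trace:
ask @ H1 ⇒ 2
emit(2) @ H0 ⇒ out+=2
H0 returns [2, 0]
H1 returns [2, 0]
H2 returns [2, 0]
= [2, 0]

Answer: [2, 0]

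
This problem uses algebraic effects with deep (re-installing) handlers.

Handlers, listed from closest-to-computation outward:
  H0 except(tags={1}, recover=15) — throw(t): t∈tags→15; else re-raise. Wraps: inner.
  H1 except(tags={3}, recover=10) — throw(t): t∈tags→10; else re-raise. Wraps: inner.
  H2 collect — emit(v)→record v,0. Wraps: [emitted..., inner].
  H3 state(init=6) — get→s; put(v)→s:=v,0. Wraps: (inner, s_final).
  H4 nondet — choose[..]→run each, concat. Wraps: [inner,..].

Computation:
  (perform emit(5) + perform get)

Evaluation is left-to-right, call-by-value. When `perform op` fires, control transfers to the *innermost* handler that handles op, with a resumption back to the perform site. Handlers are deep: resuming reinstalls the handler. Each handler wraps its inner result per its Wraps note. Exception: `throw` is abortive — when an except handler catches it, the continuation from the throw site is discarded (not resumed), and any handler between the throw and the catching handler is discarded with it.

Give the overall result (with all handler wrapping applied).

Working:
emit(5) @ H2 ⇒ out+=5
get @ H3 ⇒ 6
H0 returns 6
H1 returns 6
H2 returns [5, 6]
H3 returns ([5, 6], 6)
H4 returns [([5, 6], 6)]
= [([5, 6], 6)]

Answer: [([5, 6], 6)]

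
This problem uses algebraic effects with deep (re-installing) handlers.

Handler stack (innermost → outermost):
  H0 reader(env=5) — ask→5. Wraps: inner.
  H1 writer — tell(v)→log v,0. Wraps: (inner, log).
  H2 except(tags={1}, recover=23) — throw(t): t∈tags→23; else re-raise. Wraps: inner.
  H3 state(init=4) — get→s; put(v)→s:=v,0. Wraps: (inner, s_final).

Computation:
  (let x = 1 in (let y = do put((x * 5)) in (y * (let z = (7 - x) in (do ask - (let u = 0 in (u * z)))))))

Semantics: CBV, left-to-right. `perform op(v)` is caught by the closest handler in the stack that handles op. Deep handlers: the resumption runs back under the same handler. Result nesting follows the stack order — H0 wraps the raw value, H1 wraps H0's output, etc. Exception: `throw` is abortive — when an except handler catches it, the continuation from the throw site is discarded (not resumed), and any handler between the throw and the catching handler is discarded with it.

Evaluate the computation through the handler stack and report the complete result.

Working:
put(5) @ H3 ⇒ s:=5
ask @ H0 ⇒ 5
H0 returns 0
H1 returns (0, ())
H2 returns (0, ())
H3 returns ((0, ()), 5)
= ((0, ()), 5)

Answer: ((0, ()), 5)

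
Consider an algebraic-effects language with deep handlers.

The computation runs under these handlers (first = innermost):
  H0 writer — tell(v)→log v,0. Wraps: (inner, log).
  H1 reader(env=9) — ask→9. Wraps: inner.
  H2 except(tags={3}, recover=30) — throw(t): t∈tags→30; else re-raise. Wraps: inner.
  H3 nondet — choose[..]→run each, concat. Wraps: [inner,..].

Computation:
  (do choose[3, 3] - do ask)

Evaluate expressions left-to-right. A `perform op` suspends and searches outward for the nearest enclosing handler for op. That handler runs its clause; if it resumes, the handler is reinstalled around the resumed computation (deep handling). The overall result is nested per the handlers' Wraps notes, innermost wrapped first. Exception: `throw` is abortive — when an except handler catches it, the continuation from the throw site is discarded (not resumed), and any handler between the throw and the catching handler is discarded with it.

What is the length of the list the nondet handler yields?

Answer: 2

Working:
choose[3, 3] @ H3
  branch[0] choose=3:
    ask @ H1 ⇒ 9
    H0 returns (-6, ())
    H1 returns (-6, ())
    H2 returns (-6, ())
    H3 returns [(-6, ())]
  branch[1] choose=3:
    ask @ H1 ⇒ 9
    H0 returns (-6, ())
    H1 returns (-6, ())
    H2 returns (-6, ())
    H3 returns [(-6, ())]
= [(-6, ()), (-6, ())]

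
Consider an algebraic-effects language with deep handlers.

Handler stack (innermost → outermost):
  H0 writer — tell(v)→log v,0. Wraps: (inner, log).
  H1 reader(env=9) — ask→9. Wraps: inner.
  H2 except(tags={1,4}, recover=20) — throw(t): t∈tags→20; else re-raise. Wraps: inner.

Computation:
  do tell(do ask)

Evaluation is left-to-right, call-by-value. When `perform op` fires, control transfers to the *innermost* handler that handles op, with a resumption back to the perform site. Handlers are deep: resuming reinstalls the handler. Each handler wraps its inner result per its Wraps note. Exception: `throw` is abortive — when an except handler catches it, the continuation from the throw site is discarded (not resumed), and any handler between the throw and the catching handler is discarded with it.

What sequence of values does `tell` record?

Answer: (9)

Step-by-step:
ask @ H1 ⇒ 9
tell(9) @ H0 ⇒ log+=9
H0 returns (0, (9))
H1 returns (0, (9))
H2 returns (0, (9))
= (0, (9))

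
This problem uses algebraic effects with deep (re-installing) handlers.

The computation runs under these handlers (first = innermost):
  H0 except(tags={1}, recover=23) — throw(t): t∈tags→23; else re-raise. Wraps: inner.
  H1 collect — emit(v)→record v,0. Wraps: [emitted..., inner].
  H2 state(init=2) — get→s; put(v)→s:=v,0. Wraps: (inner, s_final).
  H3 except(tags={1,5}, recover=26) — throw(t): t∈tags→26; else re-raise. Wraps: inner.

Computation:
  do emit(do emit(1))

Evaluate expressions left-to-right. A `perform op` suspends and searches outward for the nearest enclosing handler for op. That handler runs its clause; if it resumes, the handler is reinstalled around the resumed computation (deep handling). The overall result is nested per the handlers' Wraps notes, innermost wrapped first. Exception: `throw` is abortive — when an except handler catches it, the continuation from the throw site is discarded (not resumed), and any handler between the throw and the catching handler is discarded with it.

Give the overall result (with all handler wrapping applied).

Answer: ([1, 0, 0], 2)

Evaluation trace:
emit(1) @ H1 ⇒ out+=1
emit(0) @ H1 ⇒ out+=0
H0 returns 0
H1 returns [1, 0, 0]
H2 returns ([1, 0, 0], 2)
H3 returns ([1, 0, 0], 2)
= ([1, 0, 0], 2)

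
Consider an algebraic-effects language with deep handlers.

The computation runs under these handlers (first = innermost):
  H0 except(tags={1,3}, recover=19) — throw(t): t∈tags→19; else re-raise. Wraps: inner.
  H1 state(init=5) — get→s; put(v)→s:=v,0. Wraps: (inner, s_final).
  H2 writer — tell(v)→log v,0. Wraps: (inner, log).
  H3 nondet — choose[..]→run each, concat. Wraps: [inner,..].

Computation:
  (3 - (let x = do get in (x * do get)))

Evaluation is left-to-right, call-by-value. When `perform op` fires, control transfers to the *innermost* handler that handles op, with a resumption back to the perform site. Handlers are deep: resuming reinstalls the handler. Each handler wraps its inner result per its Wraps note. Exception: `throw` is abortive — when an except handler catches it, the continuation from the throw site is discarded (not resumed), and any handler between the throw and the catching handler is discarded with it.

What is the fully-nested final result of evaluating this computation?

Answer: [((-22, 5), ())]

Working:
get @ H1 ⇒ 5
get @ H1 ⇒ 5
H0 returns -22
H1 returns (-22, 5)
H2 returns ((-22, 5), ())
H3 returns [((-22, 5), ())]
= [((-22, 5), ())]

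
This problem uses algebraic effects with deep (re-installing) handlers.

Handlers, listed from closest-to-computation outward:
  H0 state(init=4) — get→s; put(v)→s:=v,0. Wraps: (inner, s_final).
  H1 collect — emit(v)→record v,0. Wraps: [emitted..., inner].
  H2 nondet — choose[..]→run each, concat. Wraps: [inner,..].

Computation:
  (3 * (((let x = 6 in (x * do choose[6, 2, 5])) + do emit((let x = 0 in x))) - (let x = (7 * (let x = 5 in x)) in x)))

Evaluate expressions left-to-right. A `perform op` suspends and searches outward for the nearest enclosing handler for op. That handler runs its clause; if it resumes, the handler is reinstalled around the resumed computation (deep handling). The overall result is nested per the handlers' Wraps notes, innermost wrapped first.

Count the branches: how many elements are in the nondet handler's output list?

Working:
choose[6, 2, 5] @ H2
  branch[0] choose=6:
    emit(0) @ H1 ⇒ out+=0
    H0 returns (3, 4)
    H1 returns [0, (3, 4)]
    H2 returns [[0, (3, 4)]]
  branch[1] choose=2:
    emit(0) @ H1 ⇒ out+=0
    H0 returns (-69, 4)
    H1 returns [0, (-69, 4)]
    H2 returns [[0, (-69, 4)]]
  branch[2] choose=5:
    emit(0) @ H1 ⇒ out+=0
    H0 returns (-15, 4)
    H1 returns [0, (-15, 4)]
    H2 returns [[0, (-15, 4)]]
= [[0, (3, 4)], [0, (-69, 4)], [0, (-15, 4)]]

Answer: 3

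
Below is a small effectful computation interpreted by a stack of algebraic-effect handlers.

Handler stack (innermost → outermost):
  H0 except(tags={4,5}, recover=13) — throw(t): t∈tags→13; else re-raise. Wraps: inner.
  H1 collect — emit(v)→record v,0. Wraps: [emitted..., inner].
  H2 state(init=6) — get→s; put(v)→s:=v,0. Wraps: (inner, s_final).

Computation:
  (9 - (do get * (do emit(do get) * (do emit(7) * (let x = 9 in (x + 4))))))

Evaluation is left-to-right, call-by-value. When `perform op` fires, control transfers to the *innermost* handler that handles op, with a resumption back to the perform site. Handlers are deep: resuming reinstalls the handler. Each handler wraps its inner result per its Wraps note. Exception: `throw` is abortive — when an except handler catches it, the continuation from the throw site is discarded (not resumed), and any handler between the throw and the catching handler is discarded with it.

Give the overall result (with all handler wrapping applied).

Answer: ([6, 7, 9], 6)

Step-by-step:
get @ H2 ⇒ 6
get @ H2 ⇒ 6
emit(6) @ H1 ⇒ out+=6
emit(7) @ H1 ⇒ out+=7
H0 returns 9
H1 returns [6, 7, 9]
H2 returns ([6, 7, 9], 6)
= ([6, 7, 9], 6)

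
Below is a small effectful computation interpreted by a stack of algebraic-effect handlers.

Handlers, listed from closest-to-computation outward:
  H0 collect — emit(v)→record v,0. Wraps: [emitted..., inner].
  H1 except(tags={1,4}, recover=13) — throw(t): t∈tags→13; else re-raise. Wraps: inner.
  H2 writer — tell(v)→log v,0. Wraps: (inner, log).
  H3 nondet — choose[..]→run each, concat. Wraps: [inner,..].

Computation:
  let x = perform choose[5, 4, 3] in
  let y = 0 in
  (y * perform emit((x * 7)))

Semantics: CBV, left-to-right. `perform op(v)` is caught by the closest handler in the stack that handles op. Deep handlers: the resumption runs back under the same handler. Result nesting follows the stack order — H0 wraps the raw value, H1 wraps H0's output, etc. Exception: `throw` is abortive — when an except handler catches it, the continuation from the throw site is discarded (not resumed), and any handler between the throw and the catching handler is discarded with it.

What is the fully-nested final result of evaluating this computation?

Evaluation trace:
choose[5, 4, 3] @ H3
  branch[0] choose=5:
    emit(35) @ H0 ⇒ out+=35
    H0 returns [35, 0]
    H1 returns [35, 0]
    H2 returns ([35, 0], ())
    H3 returns [([35, 0], ())]
  branch[1] choose=4:
    emit(28) @ H0 ⇒ out+=28
    H0 returns [28, 0]
    H1 returns [28, 0]
    H2 returns ([28, 0], ())
    H3 returns [([28, 0], ())]
  branch[2] choose=3:
    emit(21) @ H0 ⇒ out+=21
    H0 returns [21, 0]
    H1 returns [21, 0]
    H2 returns ([21, 0], ())
    H3 returns [([21, 0], ())]
= [([35, 0], ()), ([28, 0], ()), ([21, 0], ())]

Answer: [([35, 0], ()), ([28, 0], ()), ([21, 0], ())]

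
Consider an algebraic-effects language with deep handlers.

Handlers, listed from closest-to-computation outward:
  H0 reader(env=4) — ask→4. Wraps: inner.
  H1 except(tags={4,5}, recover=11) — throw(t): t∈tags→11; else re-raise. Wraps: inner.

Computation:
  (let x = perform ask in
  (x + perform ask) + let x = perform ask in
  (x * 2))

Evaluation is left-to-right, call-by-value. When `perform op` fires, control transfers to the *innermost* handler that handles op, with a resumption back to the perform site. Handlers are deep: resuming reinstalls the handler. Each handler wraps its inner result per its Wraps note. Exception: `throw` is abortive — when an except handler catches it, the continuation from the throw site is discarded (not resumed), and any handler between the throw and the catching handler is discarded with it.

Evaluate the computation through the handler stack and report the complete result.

Step-by-step:
ask @ H0 ⇒ 4
ask @ H0 ⇒ 4
ask @ H0 ⇒ 4
H0 returns 16
H1 returns 16
= 16

Answer: 16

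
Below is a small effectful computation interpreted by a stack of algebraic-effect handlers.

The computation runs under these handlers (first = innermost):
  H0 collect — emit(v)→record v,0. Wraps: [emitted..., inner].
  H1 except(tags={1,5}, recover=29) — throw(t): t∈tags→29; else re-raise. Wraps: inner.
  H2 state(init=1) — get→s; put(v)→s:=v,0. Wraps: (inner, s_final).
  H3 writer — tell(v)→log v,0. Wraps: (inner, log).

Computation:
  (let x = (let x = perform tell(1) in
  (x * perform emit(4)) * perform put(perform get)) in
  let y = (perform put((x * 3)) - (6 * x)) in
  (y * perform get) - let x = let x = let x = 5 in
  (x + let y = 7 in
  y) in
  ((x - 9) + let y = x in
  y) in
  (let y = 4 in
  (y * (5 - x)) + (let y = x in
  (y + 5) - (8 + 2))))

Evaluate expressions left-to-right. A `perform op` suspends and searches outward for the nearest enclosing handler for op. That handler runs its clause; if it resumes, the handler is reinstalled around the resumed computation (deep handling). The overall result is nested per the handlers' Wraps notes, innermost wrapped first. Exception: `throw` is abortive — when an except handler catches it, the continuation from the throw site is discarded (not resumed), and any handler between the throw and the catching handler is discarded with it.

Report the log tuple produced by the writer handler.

Working:
tell(1) @ H3 ⇒ log+=1
emit(4) @ H0 ⇒ out+=4
get @ H2 ⇒ 1
put(1) @ H2 ⇒ s:=1
put(0) @ H2 ⇒ s:=0
get @ H2 ⇒ 0
H0 returns [4, 30]
H1 returns [4, 30]
H2 returns ([4, 30], 0)
H3 returns (([4, 30], 0), (1))
= (([4, 30], 0), (1))

Answer: (1)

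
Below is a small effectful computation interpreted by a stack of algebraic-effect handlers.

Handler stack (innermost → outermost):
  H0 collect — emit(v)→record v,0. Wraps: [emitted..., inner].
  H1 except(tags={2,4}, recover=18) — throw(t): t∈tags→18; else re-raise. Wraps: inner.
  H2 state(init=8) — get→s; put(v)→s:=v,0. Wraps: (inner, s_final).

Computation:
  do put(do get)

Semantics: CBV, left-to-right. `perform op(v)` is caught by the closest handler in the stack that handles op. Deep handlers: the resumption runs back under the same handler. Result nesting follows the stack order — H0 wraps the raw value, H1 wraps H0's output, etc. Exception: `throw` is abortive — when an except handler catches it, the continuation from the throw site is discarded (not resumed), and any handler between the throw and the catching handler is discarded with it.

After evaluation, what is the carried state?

Answer: 8

Step-by-step:
get @ H2 ⇒ 8
put(8) @ H2 ⇒ s:=8
H0 returns [0]
H1 returns [0]
H2 returns ([0], 8)
= ([0], 8)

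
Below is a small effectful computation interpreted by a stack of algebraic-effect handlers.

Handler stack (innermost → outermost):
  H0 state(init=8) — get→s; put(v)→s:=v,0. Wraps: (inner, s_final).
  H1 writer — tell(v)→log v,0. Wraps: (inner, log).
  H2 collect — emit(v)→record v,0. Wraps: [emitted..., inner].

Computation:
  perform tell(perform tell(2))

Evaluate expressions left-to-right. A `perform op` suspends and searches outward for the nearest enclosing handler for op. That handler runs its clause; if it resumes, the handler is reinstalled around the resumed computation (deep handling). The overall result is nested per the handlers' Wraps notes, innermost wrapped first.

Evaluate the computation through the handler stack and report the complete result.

Working:
tell(2) @ H1 ⇒ log+=2
tell(0) @ H1 ⇒ log+=0
H0 returns (0, 8)
H1 returns ((0, 8), (2, 0))
H2 returns [((0, 8), (2, 0))]
= [((0, 8), (2, 0))]

Answer: [((0, 8), (2, 0))]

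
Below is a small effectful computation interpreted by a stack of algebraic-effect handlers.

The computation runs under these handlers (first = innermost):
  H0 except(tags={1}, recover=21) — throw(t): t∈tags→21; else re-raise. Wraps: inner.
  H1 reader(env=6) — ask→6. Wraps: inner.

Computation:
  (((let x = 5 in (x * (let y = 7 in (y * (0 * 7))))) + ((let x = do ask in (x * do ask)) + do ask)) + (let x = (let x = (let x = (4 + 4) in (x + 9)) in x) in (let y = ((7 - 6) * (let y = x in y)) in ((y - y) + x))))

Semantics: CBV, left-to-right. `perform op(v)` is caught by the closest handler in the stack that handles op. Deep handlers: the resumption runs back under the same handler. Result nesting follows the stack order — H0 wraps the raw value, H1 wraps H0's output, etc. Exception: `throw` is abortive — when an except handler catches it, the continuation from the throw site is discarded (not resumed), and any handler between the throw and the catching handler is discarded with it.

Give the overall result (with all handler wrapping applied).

Working:
ask @ H1 ⇒ 6
ask @ H1 ⇒ 6
ask @ H1 ⇒ 6
H0 returns 59
H1 returns 59
= 59

Answer: 59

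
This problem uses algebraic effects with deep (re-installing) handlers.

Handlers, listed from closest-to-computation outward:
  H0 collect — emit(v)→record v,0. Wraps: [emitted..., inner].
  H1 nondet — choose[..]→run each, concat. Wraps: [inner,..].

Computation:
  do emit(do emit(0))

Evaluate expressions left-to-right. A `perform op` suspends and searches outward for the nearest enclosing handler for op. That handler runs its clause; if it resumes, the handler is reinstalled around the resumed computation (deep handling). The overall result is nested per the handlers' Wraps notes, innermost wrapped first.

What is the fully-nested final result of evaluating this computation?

Answer: [[0, 0, 0]]

Evaluation trace:
emit(0) @ H0 ⇒ out+=0
emit(0) @ H0 ⇒ out+=0
H0 returns [0, 0, 0]
H1 returns [[0, 0, 0]]
= [[0, 0, 0]]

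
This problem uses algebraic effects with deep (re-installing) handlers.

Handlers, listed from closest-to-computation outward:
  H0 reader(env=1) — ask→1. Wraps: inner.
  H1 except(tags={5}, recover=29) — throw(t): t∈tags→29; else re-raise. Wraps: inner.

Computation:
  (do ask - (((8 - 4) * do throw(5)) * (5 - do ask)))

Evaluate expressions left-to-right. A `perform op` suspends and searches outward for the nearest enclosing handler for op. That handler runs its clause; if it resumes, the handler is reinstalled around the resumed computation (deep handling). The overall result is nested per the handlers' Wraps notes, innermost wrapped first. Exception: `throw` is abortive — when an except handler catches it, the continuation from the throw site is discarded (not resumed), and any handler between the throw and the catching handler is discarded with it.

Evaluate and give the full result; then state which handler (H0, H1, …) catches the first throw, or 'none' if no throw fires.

Answer: 29 ; first throw caught by: H1

Working:
ask @ H0 ⇒ 1
throw(5) @ H1 caught ⇒ 29
= 29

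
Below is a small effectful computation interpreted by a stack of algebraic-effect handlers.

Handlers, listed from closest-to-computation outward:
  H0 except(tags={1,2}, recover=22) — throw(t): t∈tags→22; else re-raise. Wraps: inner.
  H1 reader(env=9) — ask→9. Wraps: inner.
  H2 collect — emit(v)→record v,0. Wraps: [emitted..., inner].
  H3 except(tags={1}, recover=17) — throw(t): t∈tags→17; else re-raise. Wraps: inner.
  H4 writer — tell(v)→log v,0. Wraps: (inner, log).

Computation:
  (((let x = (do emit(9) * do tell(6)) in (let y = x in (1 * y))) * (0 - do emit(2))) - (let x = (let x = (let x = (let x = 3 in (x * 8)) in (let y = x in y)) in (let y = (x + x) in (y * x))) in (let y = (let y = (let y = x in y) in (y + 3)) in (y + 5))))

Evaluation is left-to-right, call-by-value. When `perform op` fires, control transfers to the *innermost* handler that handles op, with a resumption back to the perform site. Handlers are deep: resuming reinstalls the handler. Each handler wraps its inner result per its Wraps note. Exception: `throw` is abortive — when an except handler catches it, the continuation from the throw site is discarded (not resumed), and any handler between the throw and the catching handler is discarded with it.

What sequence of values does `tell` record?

Evaluation trace:
emit(9) @ H2 ⇒ out+=9
tell(6) @ H4 ⇒ log+=6
emit(2) @ H2 ⇒ out+=2
H0 returns -1160
H1 returns -1160
H2 returns [9, 2, -1160]
H3 returns [9, 2, -1160]
H4 returns ([9, 2, -1160], (6))
= ([9, 2, -1160], (6))

Answer: (6)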